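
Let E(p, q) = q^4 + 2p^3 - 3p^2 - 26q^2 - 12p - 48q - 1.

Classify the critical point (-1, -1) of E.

local maximum

The mixed partial ∂²E/∂p∂q is 0, so the Hessian at any point is diag(E_pp, E_qq) = diag(6(2p - 1), 4(3q^2 - 13)).
At (-1, -1): H = diag(-18, -40).
Both eigenvalues are negative, so H is negative definite: a local maximum.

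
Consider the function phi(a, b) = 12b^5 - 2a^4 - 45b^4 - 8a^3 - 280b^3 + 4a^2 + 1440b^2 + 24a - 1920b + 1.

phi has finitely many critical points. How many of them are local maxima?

4

phi separates as a function of a plus a function of b, so ∇phi=0 decouples.
∂phi/∂a = -8(a - 1)(a + 1)(a + 3) = 0 at a ∈ {-3, -1, 1}; ∂phi/∂b = 60(b - 4)(b - 2)(b - 1)(b + 4) = 0 at b ∈ {-4, 1, 2, 4}.
The Hessian is diagonal: diag(phi_aa, phi_bb). Second derivatives: phi_aa(-3)=-64, phi_aa(-1)=32, phi_aa(1)=-64; phi_bb(-4)=-14400, phi_bb(1)=900, phi_bb(2)=-720, phi_bb(4)=2880.
Local maxima occur where both diagonal entries negative: (-3, -4), (-3, 2), (1, -4), (1, 2). Count: 4.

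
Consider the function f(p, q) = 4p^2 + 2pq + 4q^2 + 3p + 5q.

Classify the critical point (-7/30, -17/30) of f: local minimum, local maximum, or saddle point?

The Hessian of f is constant: H = [[8, 2], [2, 8]].
det(H) = 8·8 − 2² = 60.
det(H) > 0 and tr(H) = 16 > 0, so H is positive definite and the point is a local minimum.

local minimum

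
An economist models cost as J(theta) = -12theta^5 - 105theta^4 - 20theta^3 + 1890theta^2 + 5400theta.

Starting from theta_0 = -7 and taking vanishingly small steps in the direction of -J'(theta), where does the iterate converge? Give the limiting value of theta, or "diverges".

-5

J'(theta) = -60(theta - 3)(theta + 2)(theta + 3)(theta + 5), so J'(-7) = -24000.
Gradient descent moves in the -J' direction, i.e. theta is increasing.
The nearest critical point in that direction is theta = -5, where J'' = 2880 > 0 (a local minimum). The iterate converges there.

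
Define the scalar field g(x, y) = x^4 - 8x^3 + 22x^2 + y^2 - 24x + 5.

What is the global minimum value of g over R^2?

g(x,y) separates as P(x) + Q(y) + 5, so its minimum is min P + min Q + 5.
P'(x) = 4(x - 3)(x - 2)(x - 1) vanishes at x ∈ {1, 2, 3}; Q'(y) = 2y vanishes at y ∈ {0}.
Local minima of P (where P''>0): P(1)=-9, P(3)=-9. Local minima of Q: Q(0)=0.
So the global minimum of g is P(1) + Q(0) + 5 = -9 + 0 + 5 = -4, attained at (1, 0).

-4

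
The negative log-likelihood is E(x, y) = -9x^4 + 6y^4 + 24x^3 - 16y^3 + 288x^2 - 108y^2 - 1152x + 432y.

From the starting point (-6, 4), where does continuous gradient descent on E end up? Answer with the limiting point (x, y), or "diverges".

E is separable, so gradient descent decouples: x follows -∂E/∂x, y follows -∂E/∂y.
∂E/∂x = -36(x - 4)(x - 2)(x + 4); at x=-6 this is 5760, so x decreases.
∂E/∂y = 24(y - 3)(y - 2)(y + 3); at y=4 this is 336, so y decreases.
The x-coordinate has no critical point in that direction and runs off to infinity.

diverges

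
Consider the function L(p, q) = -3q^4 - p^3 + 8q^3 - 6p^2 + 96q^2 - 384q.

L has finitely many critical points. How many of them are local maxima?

2

L separates as a function of p plus a function of q, so ∇L=0 decouples.
∂L/∂p = -3p(p + 4) = 0 at p ∈ {-4, 0}; ∂L/∂q = -12(q - 4)(q - 2)(q + 4) = 0 at q ∈ {-4, 2, 4}.
The Hessian is diagonal: diag(L_pp, L_qq). Second derivatives: L_pp(-4)=12, L_pp(0)=-12; L_qq(-4)=-576, L_qq(2)=144, L_qq(4)=-192.
Local maxima occur where both diagonal entries negative: (0, -4), (0, 4). Count: 2.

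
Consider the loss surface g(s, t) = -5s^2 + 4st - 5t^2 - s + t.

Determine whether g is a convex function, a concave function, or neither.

concave

g is quadratic, so its Hessian is the constant matrix H = [[-10, 4], [4, -10]].
det(H) = 84, tr(H) = -20.
det(H) > 0 and tr(H) < 0, so H is negative definite everywhere: concave.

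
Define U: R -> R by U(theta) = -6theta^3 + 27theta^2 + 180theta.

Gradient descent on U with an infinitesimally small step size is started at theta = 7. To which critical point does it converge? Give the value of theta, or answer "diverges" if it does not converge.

U'(theta) = -18(theta - 5)(theta + 2), so U'(7) = -324.
Gradient descent moves in the -U' direction, i.e. theta is increasing.
There is no critical point above theta=7, and U' keeps the same sign, so the iterate runs off to +∞.

diverges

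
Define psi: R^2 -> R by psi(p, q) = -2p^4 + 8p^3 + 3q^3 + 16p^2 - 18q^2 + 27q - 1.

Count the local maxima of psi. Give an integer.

2

psi separates as a function of p plus a function of q, so ∇psi=0 decouples.
∂psi/∂p = -8p(p - 4)(p + 1) = 0 at p ∈ {-1, 0, 4}; ∂psi/∂q = 9(q - 3)(q - 1) = 0 at q ∈ {1, 3}.
The Hessian is diagonal: diag(psi_pp, psi_qq). Second derivatives: psi_pp(-1)=-40, psi_pp(0)=32, psi_pp(4)=-160; psi_qq(1)=-18, psi_qq(3)=18.
Local maxima occur where both diagonal entries negative: (-1, 1), (4, 1). Count: 2.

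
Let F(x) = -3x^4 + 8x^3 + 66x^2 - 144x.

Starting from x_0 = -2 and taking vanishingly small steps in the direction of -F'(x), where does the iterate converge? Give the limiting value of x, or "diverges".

F'(x) = -12(x - 4)(x - 1)(x + 3), so F'(-2) = -216.
Gradient descent moves in the -F' direction, i.e. x is increasing.
The nearest critical point in that direction is x = 1, where F'' = 144 > 0 (a local minimum). The iterate converges there.

1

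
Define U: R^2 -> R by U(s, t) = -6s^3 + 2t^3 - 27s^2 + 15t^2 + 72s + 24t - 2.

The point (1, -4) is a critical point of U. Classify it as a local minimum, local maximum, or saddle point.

The mixed partial ∂²U/∂s∂t is 0, so the Hessian at any point is diag(U_ss, U_tt) = diag(-18(2s + 3), 6(2t + 5)).
At (1, -4): H = diag(-90, -18).
Both eigenvalues are negative, so H is negative definite: a local maximum.

local maximum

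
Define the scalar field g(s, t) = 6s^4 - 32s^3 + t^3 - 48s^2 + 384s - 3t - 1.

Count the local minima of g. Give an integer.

g separates as a function of s plus a function of t, so ∇g=0 decouples.
∂g/∂s = 24(s - 4)(s - 2)(s + 2) = 0 at s ∈ {-2, 2, 4}; ∂g/∂t = 3(t - 1)(t + 1) = 0 at t ∈ {-1, 1}.
The Hessian is diagonal: diag(g_ss, g_tt). Second derivatives: g_ss(-2)=576, g_ss(2)=-192, g_ss(4)=288; g_tt(-1)=-6, g_tt(1)=6.
Local minima occur where both diagonal entries positive: (-2, 1), (4, 1). Count: 2.

2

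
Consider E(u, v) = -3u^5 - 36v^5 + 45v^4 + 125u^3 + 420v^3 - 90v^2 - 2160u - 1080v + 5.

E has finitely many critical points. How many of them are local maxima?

E separates as a function of u plus a function of v, so ∇E=0 decouples.
∂E/∂u = -15(u - 4)(u - 3)(u + 3)(u + 4) = 0 at u ∈ {-4, -3, 3, 4}; ∂E/∂v = -180(v - 3)(v - 1)(v + 1)(v + 2) = 0 at v ∈ {-2, -1, 1, 3}.
The Hessian is diagonal: diag(E_uu, E_vv). Second derivatives: E_uu(-4)=840, E_uu(-3)=-630, E_uu(3)=630, E_uu(4)=-840; E_vv(-2)=2700, E_vv(-1)=-1440, E_vv(1)=2160, E_vv(3)=-7200.
Local maxima occur where both diagonal entries negative: (-3, -1), (-3, 3), (4, -1), (4, 3). Count: 4.

4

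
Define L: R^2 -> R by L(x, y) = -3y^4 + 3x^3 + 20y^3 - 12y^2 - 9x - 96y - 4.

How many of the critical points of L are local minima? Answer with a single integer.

1

L separates as a function of x plus a function of y, so ∇L=0 decouples.
∂L/∂x = 9(x - 1)(x + 1) = 0 at x ∈ {-1, 1}; ∂L/∂y = -12(y - 4)(y - 2)(y + 1) = 0 at y ∈ {-1, 2, 4}.
The Hessian is diagonal: diag(L_xx, L_yy). Second derivatives: L_xx(-1)=-18, L_xx(1)=18; L_yy(-1)=-180, L_yy(2)=72, L_yy(4)=-120.
Local minima occur where both diagonal entries positive: (1, 2). Count: 1.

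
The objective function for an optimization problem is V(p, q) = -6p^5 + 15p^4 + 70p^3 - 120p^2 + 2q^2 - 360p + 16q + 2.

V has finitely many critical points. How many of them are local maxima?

0

V separates as a function of p plus a function of q, so ∇V=0 decouples.
∂V/∂p = -30(p - 3)(p - 2)(p + 1)(p + 2) = 0 at p ∈ {-2, -1, 2, 3}; ∂V/∂q = 4(q + 4) = 0 at q ∈ {-4}.
The Hessian is diagonal: diag(V_pp, V_qq). Second derivatives: V_pp(-2)=600, V_pp(-1)=-360, V_pp(2)=360, V_pp(3)=-600; V_qq(-4)=4.
Local maxima occur where both diagonal entries negative: none. Count: 0.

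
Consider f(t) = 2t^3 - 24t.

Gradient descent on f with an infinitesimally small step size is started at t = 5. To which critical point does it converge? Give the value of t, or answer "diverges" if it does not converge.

2

f'(t) = 6(t - 2)(t + 2), so f'(5) = 126.
Gradient descent moves in the -f' direction, i.e. t is decreasing.
The nearest critical point in that direction is t = 2, where f'' = 24 > 0 (a local minimum). The iterate converges there.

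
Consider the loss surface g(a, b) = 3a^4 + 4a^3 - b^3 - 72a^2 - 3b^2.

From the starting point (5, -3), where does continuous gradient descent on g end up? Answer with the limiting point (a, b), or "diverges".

g is separable, so gradient descent decouples: a follows -∂g/∂a, b follows -∂g/∂b.
∂g/∂a = 12a(a - 3)(a + 4); at a=5 this is 1080, so a decreases.
∂g/∂b = -3b(b + 2); at b=-3 this is -9, so b increases.
a converges to its nearest critical value 3 (a local min of the a-part); b converges to -2. The iterate converges to (3, -2).

(3, -2)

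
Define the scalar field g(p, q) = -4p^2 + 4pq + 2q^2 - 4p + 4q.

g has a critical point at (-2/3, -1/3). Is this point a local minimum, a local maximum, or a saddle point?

saddle point

The Hessian of g is constant: H = [[-8, 4], [4, 4]].
det(H) = (-8)·4 − 4² = -48.
Since det(H) < 0, H is indefinite and the critical point is a saddle point.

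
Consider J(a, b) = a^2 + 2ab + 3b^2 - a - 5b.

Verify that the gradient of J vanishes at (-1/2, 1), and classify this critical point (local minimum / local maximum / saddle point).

∇J = (2a + 2b - 1, 2a + 6b - 5); substituting (-1/2, 1) gives ∇J = (0, 0), so (-1/2, 1) is indeed a critical point.
The Hessian of J is constant: H = [[2, 2], [2, 6]].
det(H) = 2·6 − 2² = 8.
det(H) > 0 and tr(H) = 8 > 0, so H is positive definite and the point is a local minimum.

local minimum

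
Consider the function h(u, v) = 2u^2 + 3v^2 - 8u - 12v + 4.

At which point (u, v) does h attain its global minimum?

(2, 2)

h(u,v) separates as P(u) + Q(v) + 4, so its minimum is min P + min Q + 4.
P'(u) = 4u - 8 vanishes at u ∈ {2}; Q'(v) = 6v - 12 vanishes at v ∈ {2}.
Local minima of P (where P''>0): P(2)=-8. Local minima of Q: Q(2)=-12.
So the global minimum of h is P(2) + Q(2) + 4 = -8 − 12 + 4 = -16, attained at (2, 2).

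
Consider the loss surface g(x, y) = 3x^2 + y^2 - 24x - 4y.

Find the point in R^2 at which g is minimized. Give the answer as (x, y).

g(x,y) separates as P(x) + Q(y), so its minimum is min P + min Q.
P'(x) = 6x - 24 vanishes at x ∈ {4}; Q'(y) = 2y - 4 vanishes at y ∈ {2}.
Local minima of P (where P''>0): P(4)=-48. Local minima of Q: Q(2)=-4.
So the global minimum of g is P(4) + Q(2) = -48 − 4 = -52, attained at (4, 2).

(4, 2)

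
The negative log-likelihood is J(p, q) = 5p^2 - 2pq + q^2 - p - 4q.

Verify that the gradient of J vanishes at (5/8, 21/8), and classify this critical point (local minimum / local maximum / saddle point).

∇J = (10p - 2q - 1, -2p + 2q - 4); substituting (5/8, 21/8) gives ∇J = (0, 0), so (5/8, 21/8) is indeed a critical point.
The Hessian of J is constant: H = [[10, -2], [-2, 2]].
det(H) = 10·2 − (-2)² = 16.
det(H) > 0 and tr(H) = 12 > 0, so H is positive definite and the point is a local minimum.

local minimum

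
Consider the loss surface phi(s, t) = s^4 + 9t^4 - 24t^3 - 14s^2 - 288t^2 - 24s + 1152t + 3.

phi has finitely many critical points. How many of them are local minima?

4

phi separates as a function of s plus a function of t, so ∇phi=0 decouples.
∂phi/∂s = 4(s - 3)(s + 1)(s + 2) = 0 at s ∈ {-2, -1, 3}; ∂phi/∂t = 36(t - 4)(t - 2)(t + 4) = 0 at t ∈ {-4, 2, 4}.
The Hessian is diagonal: diag(phi_ss, phi_tt). Second derivatives: phi_ss(-2)=20, phi_ss(-1)=-16, phi_ss(3)=80; phi_tt(-4)=1728, phi_tt(2)=-432, phi_tt(4)=576.
Local minima occur where both diagonal entries positive: (-2, -4), (-2, 4), (3, -4), (3, 4). Count: 4.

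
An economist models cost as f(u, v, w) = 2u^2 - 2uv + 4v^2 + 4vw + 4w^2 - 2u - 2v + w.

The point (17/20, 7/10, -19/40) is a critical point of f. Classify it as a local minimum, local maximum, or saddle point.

The Hessian is constant: H = [[4, -2, 0], [-2, 8, 4], [0, 4, 8]].
Leading principal minors: Δ₁ = 4, Δ₂ = 28, Δ₃ = 160.
All leading minors are positive, so H is positive definite: a local minimum.

local minimum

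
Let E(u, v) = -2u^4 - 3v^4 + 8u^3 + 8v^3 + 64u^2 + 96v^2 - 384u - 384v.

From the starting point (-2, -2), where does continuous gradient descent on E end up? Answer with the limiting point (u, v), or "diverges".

(3, 2)

E is separable, so gradient descent decouples: u follows -∂E/∂u, v follows -∂E/∂v.
∂E/∂u = -8(u - 4)(u - 3)(u + 4); at u=-2 this is -480, so u increases.
∂E/∂v = -12(v - 4)(v - 2)(v + 4); at v=-2 this is -576, so v increases.
u converges to its nearest critical value 3 (a local min of the u-part); v converges to 2. The iterate converges to (3, 2).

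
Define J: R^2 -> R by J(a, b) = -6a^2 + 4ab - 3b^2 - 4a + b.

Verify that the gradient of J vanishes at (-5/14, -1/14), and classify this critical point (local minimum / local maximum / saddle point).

local maximum

∇J = (-12a + 4b - 4, 4a - 6b + 1); substituting (-5/14, -1/14) gives ∇J = (0, 0), so (-5/14, -1/14) is indeed a critical point.
The Hessian of J is constant: H = [[-12, 4], [4, -6]].
det(H) = (-12)·(-6) − 4² = 56.
det(H) > 0 and tr(H) = -18 < 0, so H is negative definite and the point is a local maximum.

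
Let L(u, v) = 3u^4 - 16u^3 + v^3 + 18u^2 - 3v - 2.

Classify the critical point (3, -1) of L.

saddle point

The mixed partial ∂²L/∂u∂v is 0, so the Hessian at any point is diag(L_uu, L_vv) = diag(12(3u^2 - 8u + 3), 6v).
At (3, -1): H = diag(72, -6).
The eigenvalues have opposite signs, so H is indefinite: a saddle point.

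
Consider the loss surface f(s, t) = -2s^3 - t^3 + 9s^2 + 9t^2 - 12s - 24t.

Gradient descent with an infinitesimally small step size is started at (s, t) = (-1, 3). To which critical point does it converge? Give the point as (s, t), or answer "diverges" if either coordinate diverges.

(1, 2)

f is separable, so gradient descent decouples: s follows -∂f/∂s, t follows -∂f/∂t.
∂f/∂s = -6(s - 2)(s - 1); at s=-1 this is -36, so s increases.
∂f/∂t = -3(t - 4)(t - 2); at t=3 this is 3, so t decreases.
s converges to its nearest critical value 1 (a local min of the s-part); t converges to 2. The iterate converges to (1, 2).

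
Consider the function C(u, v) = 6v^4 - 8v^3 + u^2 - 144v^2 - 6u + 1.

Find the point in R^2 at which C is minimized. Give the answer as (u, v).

C(u,v) separates as P(u) + Q(v) + 1, so its minimum is min P + min Q + 1.
P'(u) = 2u - 6 vanishes at u ∈ {3}; Q'(v) = 24v(v - 4)(v + 3) vanishes at v ∈ {-3, 0, 4}.
Local minima of P (where P''>0): P(3)=-9. Local minima of Q: Q(-3)=-594, Q(4)=-1280.
So the global minimum of C is P(3) + Q(4) + 1 = -9 − 1280 + 1 = -1288, attained at (3, 4).

(3, 4)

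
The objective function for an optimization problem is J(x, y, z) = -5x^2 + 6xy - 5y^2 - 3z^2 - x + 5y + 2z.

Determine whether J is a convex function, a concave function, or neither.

concave

J is quadratic, so its Hessian is the constant matrix H = [[-10, 6, 0], [6, -10, 0], [0, 0, -6]].
Leading principal minors: -10, 64, -384.
Signs alternate −, +, − ⇒ H ≺ 0 ⇒ concave.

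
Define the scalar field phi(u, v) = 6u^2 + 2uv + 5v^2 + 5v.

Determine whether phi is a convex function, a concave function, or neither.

phi is quadratic, so its Hessian is the constant matrix H = [[12, 2], [2, 10]].
det(H) = 116, tr(H) = 22.
det(H) > 0 and tr(H) > 0, so H is positive definite everywhere: convex.

convex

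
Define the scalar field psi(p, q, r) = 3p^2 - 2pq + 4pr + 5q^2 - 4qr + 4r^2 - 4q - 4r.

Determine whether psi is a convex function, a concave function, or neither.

convex

psi is quadratic, so its Hessian is the constant matrix H = [[6, -2, 4], [-2, 10, -4], [4, -4, 8]].
Leading principal minors: 6, 56, 256.
All positive ⇒ H ≻ 0 ⇒ convex.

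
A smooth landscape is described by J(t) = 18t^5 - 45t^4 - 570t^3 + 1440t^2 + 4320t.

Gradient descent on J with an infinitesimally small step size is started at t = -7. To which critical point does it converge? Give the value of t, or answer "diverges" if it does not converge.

diverges

J'(t) = 90(t - 4)(t - 3)(t + 1)(t + 4), so J'(-7) = 178200.
Gradient descent moves in the -J' direction, i.e. t is decreasing.
There is no critical point below t=-7, and J' keeps the same sign, so the iterate runs off to −∞.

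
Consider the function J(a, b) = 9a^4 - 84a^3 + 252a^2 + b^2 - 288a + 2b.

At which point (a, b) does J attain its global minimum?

J(a,b) separates as P(a) + Q(b), so its minimum is min P + min Q.
P'(a) = 36(a - 4)(a - 2)(a - 1) vanishes at a ∈ {1, 2, 4}; Q'(b) = 2b + 2 vanishes at b ∈ {-1}.
Local minima of P (where P''>0): P(1)=-111, P(4)=-192. Local minima of Q: Q(-1)=-1.
So the global minimum of J is P(4) + Q(-1) = -192 − 1 = -193, attained at (4, -1).

(4, -1)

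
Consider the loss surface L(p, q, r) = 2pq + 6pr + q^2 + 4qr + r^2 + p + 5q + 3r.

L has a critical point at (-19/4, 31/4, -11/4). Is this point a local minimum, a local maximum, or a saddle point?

saddle point

The Hessian is constant: H = [[0, 2, 6], [2, 2, 4], [6, 4, 2]].
Leading principal minors: Δ₁ = 0, Δ₂ = -4, Δ₃ = 16.
The minors fit neither the all-positive nor the alternating-sign pattern, so H is indefinite: a saddle point.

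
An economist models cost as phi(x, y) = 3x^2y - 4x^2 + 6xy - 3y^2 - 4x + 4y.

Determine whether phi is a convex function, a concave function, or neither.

neither

The term 3x^2y is cubic, so the Hessian is not constant.
∂²phi/∂x² = 6y - 8, which takes both signs as y varies (negative for sufficiently negative y). A diagonal entry of the Hessian changing sign means the Hessian is neither positive- nor negative-semidefinite on all of R^2.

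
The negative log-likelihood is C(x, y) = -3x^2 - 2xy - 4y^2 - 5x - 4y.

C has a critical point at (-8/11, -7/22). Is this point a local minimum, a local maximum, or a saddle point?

The Hessian of C is constant: H = [[-6, -2], [-2, -8]].
det(H) = (-6)·(-8) − (-2)² = 44.
det(H) > 0 and tr(H) = -14 < 0, so H is negative definite and the point is a local maximum.

local maximum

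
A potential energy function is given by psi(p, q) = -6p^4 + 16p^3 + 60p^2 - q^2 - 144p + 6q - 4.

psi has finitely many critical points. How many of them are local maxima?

2

psi separates as a function of p plus a function of q, so ∇psi=0 decouples.
∂psi/∂p = -24(p - 3)(p - 1)(p + 2) = 0 at p ∈ {-2, 1, 3}; ∂psi/∂q = -2(q - 3) = 0 at q ∈ {3}.
The Hessian is diagonal: diag(psi_pp, psi_qq). Second derivatives: psi_pp(-2)=-360, psi_pp(1)=144, psi_pp(3)=-240; psi_qq(3)=-2.
Local maxima occur where both diagonal entries negative: (-2, 3), (3, 3). Count: 2.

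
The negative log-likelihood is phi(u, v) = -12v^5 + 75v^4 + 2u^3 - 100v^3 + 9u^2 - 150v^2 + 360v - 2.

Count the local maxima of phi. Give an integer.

phi separates as a function of u plus a function of v, so ∇phi=0 decouples.
∂phi/∂u = 6u(u + 3) = 0 at u ∈ {-3, 0}; ∂phi/∂v = -60(v - 3)(v - 2)(v - 1)(v + 1) = 0 at v ∈ {-1, 1, 2, 3}.
The Hessian is diagonal: diag(phi_uu, phi_vv). Second derivatives: phi_uu(-3)=-18, phi_uu(0)=18; phi_vv(-1)=1440, phi_vv(1)=-240, phi_vv(2)=180, phi_vv(3)=-480.
Local maxima occur where both diagonal entries negative: (-3, 1), (-3, 3). Count: 2.

2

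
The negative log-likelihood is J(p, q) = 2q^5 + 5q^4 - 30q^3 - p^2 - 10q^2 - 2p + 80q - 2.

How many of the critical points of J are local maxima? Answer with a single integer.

J separates as a function of p plus a function of q, so ∇J=0 decouples.
∂J/∂p = -2(p + 1) = 0 at p ∈ {-1}; ∂J/∂q = 10(q - 2)(q - 1)(q + 1)(q + 4) = 0 at q ∈ {-4, -1, 1, 2}.
The Hessian is diagonal: diag(J_pp, J_qq). Second derivatives: J_pp(-1)=-2; J_qq(-4)=-900, J_qq(-1)=180, J_qq(1)=-100, J_qq(2)=180.
Local maxima occur where both diagonal entries negative: (-1, -4), (-1, 1). Count: 2.

2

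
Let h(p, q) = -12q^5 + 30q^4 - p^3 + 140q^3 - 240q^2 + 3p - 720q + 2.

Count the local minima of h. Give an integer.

h separates as a function of p plus a function of q, so ∇h=0 decouples.
∂h/∂p = -3(p - 1)(p + 1) = 0 at p ∈ {-1, 1}; ∂h/∂q = -60(q - 3)(q - 2)(q + 1)(q + 2) = 0 at q ∈ {-2, -1, 2, 3}.
The Hessian is diagonal: diag(h_pp, h_qq). Second derivatives: h_pp(-1)=6, h_pp(1)=-6; h_qq(-2)=1200, h_qq(-1)=-720, h_qq(2)=720, h_qq(3)=-1200.
Local minima occur where both diagonal entries positive: (-1, -2), (-1, 2). Count: 2.

2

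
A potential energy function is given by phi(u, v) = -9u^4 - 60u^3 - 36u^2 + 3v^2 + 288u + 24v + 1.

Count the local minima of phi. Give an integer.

phi separates as a function of u plus a function of v, so ∇phi=0 decouples.
∂phi/∂u = -36(u - 1)(u + 2)(u + 4) = 0 at u ∈ {-4, -2, 1}; ∂phi/∂v = 6(v + 4) = 0 at v ∈ {-4}.
The Hessian is diagonal: diag(phi_uu, phi_vv). Second derivatives: phi_uu(-4)=-360, phi_uu(-2)=216, phi_uu(1)=-540; phi_vv(-4)=6.
Local minima occur where both diagonal entries positive: (-2, -4). Count: 1.

1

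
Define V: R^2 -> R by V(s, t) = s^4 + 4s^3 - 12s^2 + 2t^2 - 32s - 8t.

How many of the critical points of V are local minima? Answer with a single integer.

V separates as a function of s plus a function of t, so ∇V=0 decouples.
∂V/∂s = 4(s - 2)(s + 1)(s + 4) = 0 at s ∈ {-4, -1, 2}; ∂V/∂t = 4(t - 2) = 0 at t ∈ {2}.
The Hessian is diagonal: diag(V_ss, V_tt). Second derivatives: V_ss(-4)=72, V_ss(-1)=-36, V_ss(2)=72; V_tt(2)=4.
Local minima occur where both diagonal entries positive: (-4, 2), (2, 2). Count: 2.

2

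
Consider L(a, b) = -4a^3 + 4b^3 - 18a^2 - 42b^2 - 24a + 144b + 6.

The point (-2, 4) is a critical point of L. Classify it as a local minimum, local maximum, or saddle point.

local minimum

The mixed partial ∂²L/∂a∂b is 0, so the Hessian at any point is diag(L_aa, L_bb) = diag(-12(2a + 3), 12(2b - 7)).
At (-2, 4): H = diag(12, 12).
Both eigenvalues are positive, so H is positive definite: a local minimum.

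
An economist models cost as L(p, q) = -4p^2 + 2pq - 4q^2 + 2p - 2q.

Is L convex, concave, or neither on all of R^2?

concave

L is quadratic, so its Hessian is the constant matrix H = [[-8, 2], [2, -8]].
det(H) = 60, tr(H) = -16.
det(H) > 0 and tr(H) < 0, so H is negative definite everywhere: concave.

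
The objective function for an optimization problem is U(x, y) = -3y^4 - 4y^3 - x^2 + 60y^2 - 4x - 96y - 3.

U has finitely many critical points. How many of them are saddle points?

U separates as a function of x plus a function of y, so ∇U=0 decouples.
∂U/∂x = -2(x + 2) = 0 at x ∈ {-2}; ∂U/∂y = -12(y - 2)(y - 1)(y + 4) = 0 at y ∈ {-4, 1, 2}.
The Hessian is diagonal: diag(U_xx, U_yy). Second derivatives: U_xx(-2)=-2; U_yy(-4)=-360, U_yy(1)=60, U_yy(2)=-72.
Saddle points occur where the two diagonal entries have opposite signs: (-2, 1). Count: 1.

1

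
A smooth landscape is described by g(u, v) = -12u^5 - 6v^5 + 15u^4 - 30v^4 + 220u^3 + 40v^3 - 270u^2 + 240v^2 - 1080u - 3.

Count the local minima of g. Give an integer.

4

g separates as a function of u plus a function of v, so ∇g=0 decouples.
∂g/∂u = -60(u - 3)(u - 2)(u + 1)(u + 3) = 0 at u ∈ {-3, -1, 2, 3}; ∂g/∂v = -30v(v - 2)(v + 2)(v + 4) = 0 at v ∈ {-4, -2, 0, 2}.
The Hessian is diagonal: diag(g_uu, g_vv). Second derivatives: g_uu(-3)=3600, g_uu(-1)=-1440, g_uu(2)=900, g_uu(3)=-1440; g_vv(-4)=1440, g_vv(-2)=-480, g_vv(0)=480, g_vv(2)=-1440.
Local minima occur where both diagonal entries positive: (-3, -4), (-3, 0), (2, -4), (2, 0). Count: 4.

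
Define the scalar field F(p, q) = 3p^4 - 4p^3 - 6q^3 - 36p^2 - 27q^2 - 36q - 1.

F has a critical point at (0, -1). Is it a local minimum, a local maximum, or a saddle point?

local maximum

The mixed partial ∂²F/∂p∂q is 0, so the Hessian at any point is diag(F_pp, F_qq) = diag(12(3p^2 - 2p - 6), -18(2q + 3)).
At (0, -1): H = diag(-72, -18).
Both eigenvalues are negative, so H is negative definite: a local maximum.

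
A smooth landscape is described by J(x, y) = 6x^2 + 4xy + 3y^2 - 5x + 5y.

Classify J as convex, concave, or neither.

convex

J is quadratic, so its Hessian is the constant matrix H = [[12, 4], [4, 6]].
det(H) = 56, tr(H) = 18.
det(H) > 0 and tr(H) > 0, so H is positive definite everywhere: convex.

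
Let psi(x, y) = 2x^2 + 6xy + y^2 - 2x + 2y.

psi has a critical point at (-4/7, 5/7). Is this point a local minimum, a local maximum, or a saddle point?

saddle point

The Hessian of psi is constant: H = [[4, 6], [6, 2]].
det(H) = 4·2 − 6² = -28.
Since det(H) < 0, H is indefinite and the critical point is a saddle point.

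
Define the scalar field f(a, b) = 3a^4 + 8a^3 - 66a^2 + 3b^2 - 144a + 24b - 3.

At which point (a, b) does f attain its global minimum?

(3, -4)

f(a,b) separates as P(a) + Q(b) − 3, so its minimum is min P + min Q − 3.
P'(a) = 12(a - 3)(a + 1)(a + 4) vanishes at a ∈ {-4, -1, 3}; Q'(b) = 6b + 24 vanishes at b ∈ {-4}.
Local minima of P (where P''>0): P(-4)=-224, P(3)=-567. Local minima of Q: Q(-4)=-48.
So the global minimum of f is P(3) + Q(-4) − 3 = -567 − 48 − 3 = -618, attained at (3, -4).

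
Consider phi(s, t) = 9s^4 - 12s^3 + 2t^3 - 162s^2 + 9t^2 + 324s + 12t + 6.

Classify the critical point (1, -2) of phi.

The mixed partial ∂²phi/∂s∂t is 0, so the Hessian at any point is diag(phi_ss, phi_tt) = diag(36(3s^2 - 2s - 9), 6(2t + 3)).
At (1, -2): H = diag(-288, -6).
Both eigenvalues are negative, so H is negative definite: a local maximum.

local maximum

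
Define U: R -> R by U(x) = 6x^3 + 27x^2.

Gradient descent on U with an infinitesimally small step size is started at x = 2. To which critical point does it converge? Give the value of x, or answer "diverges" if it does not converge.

U'(x) = 18x(x + 3), so U'(2) = 180.
Gradient descent moves in the -U' direction, i.e. x is decreasing.
The nearest critical point in that direction is x = 0, where U'' = 54 > 0 (a local minimum). The iterate converges there.

0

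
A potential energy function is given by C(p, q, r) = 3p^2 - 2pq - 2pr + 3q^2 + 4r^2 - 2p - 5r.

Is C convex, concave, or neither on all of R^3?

C is quadratic, so its Hessian is the constant matrix H = [[6, -2, -2], [-2, 6, 0], [-2, 0, 8]].
Leading principal minors: 6, 32, 232.
All positive ⇒ H ≻ 0 ⇒ convex.

convex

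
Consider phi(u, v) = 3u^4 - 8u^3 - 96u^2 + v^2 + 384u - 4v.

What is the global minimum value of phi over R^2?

phi(u,v) separates as P(u) + Q(v), so its minimum is min P + min Q.
P'(u) = 12(u - 4)(u - 2)(u + 4) vanishes at u ∈ {-4, 2, 4}; Q'(v) = 2v - 4 vanishes at v ∈ {2}.
Local minima of P (where P''>0): P(-4)=-1792, P(4)=256. Local minima of Q: Q(2)=-4.
So the global minimum of phi is P(-4) + Q(2) = -1792 − 4 = -1796, attained at (-4, 2).

-1796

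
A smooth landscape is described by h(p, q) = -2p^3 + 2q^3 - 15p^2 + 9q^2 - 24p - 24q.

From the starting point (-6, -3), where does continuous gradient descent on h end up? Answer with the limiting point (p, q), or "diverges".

(-4, 1)

h is separable, so gradient descent decouples: p follows -∂h/∂p, q follows -∂h/∂q.
∂h/∂p = -6(p + 1)(p + 4); at p=-6 this is -60, so p increases.
∂h/∂q = 6(q - 1)(q + 4); at q=-3 this is -24, so q increases.
p converges to its nearest critical value -4 (a local min of the p-part); q converges to 1. The iterate converges to (-4, 1).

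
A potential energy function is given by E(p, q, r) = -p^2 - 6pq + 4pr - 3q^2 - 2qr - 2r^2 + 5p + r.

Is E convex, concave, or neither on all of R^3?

neither

E is quadratic, so its Hessian is the constant matrix H = [[-2, -6, 4], [-6, -6, -2], [4, -2, -4]].
Leading principal minors: -2, -24, 296.
Neither pattern holds ⇒ H is indefinite ⇒ neither convex nor concave.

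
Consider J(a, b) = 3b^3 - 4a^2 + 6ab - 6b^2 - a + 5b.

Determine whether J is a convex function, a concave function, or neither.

neither

The term 3b^3 is cubic, so the Hessian is not constant.
∂²J/∂b² = 18b - 12, which takes both signs as b varies (negative for sufficiently negative b). A diagonal entry of the Hessian changing sign means the Hessian is neither positive- nor negative-semidefinite on all of R^2.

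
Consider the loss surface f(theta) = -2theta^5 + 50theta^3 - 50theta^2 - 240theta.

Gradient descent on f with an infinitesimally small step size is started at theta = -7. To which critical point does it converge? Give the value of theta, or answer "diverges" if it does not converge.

-4

f'(theta) = -10(theta - 3)(theta - 2)(theta + 1)(theta + 4), so f'(-7) = -16200.
Gradient descent moves in the -f' direction, i.e. theta is increasing.
The nearest critical point in that direction is theta = -4, where f'' = 1260 > 0 (a local minimum). The iterate converges there.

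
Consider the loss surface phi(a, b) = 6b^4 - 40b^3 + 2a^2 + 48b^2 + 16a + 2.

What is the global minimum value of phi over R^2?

phi(a,b) separates as P(a) + Q(b) + 2, so its minimum is min P + min Q + 2.
P'(a) = 4a + 16 vanishes at a ∈ {-4}; Q'(b) = 24b(b - 4)(b - 1) vanishes at b ∈ {0, 1, 4}.
Local minima of P (where P''>0): P(-4)=-32. Local minima of Q: Q(0)=0, Q(4)=-256.
So the global minimum of phi is P(-4) + Q(4) + 2 = -32 − 256 + 2 = -286, attained at (-4, 4).

-286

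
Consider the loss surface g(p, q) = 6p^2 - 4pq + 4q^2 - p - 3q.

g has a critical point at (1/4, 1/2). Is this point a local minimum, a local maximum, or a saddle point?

local minimum

The Hessian of g is constant: H = [[12, -4], [-4, 8]].
det(H) = 12·8 − (-4)² = 80.
det(H) > 0 and tr(H) = 20 > 0, so H is positive definite and the point is a local minimum.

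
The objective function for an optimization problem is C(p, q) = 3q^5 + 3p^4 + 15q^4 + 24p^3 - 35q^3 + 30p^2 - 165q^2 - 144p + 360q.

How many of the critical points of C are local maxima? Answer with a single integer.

2

C separates as a function of p plus a function of q, so ∇C=0 decouples.
∂C/∂p = 12(p - 1)(p + 3)(p + 4) = 0 at p ∈ {-4, -3, 1}; ∂C/∂q = 15(q - 2)(q - 1)(q + 3)(q + 4) = 0 at q ∈ {-4, -3, 1, 2}.
The Hessian is diagonal: diag(C_pp, C_qq). Second derivatives: C_pp(-4)=60, C_pp(-3)=-48, C_pp(1)=240; C_qq(-4)=-450, C_qq(-3)=300, C_qq(1)=-300, C_qq(2)=450.
Local maxima occur where both diagonal entries negative: (-3, -4), (-3, 1). Count: 2.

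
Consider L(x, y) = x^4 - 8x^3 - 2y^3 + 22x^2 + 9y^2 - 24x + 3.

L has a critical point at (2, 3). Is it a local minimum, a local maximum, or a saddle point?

local maximum

The mixed partial ∂²L/∂x∂y is 0, so the Hessian at any point is diag(L_xx, L_yy) = diag(4(3x^2 - 12x + 11), 6(-2y + 3)).
At (2, 3): H = diag(-4, -18).
Both eigenvalues are negative, so H is negative definite: a local maximum.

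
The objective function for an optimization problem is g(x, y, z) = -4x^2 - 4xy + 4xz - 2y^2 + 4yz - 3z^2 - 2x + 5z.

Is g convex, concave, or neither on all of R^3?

g is quadratic, so its Hessian is the constant matrix H = [[-8, -4, 4], [-4, -4, 4], [4, 4, -6]].
Leading principal minors: -8, 16, -32.
Signs alternate −, +, − ⇒ H ≺ 0 ⇒ concave.

concave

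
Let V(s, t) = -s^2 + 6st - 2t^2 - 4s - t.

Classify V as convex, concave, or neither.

V is quadratic, so its Hessian is the constant matrix H = [[-2, 6], [6, -4]].
det(H) = -28, tr(H) = -6.
det(H) < 0, so H is indefinite: neither convex nor concave.

neither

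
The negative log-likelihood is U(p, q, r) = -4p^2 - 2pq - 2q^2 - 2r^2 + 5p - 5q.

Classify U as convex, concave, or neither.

concave

U is quadratic, so its Hessian is the constant matrix H = [[-8, -2, 0], [-2, -4, 0], [0, 0, -4]].
Leading principal minors: -8, 28, -112.
Signs alternate −, +, − ⇒ H ≺ 0 ⇒ concave.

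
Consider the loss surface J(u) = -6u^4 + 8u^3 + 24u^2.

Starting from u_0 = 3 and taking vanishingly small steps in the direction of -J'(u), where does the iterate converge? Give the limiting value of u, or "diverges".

J'(u) = -24u(u - 2)(u + 1), so J'(3) = -288.
Gradient descent moves in the -J' direction, i.e. u is increasing.
There is no critical point above u=3, and J' keeps the same sign, so the iterate runs off to +∞.

diverges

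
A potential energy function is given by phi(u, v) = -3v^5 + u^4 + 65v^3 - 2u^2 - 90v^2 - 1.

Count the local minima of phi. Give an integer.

4

phi separates as a function of u plus a function of v, so ∇phi=0 decouples.
∂phi/∂u = 4u(u - 1)(u + 1) = 0 at u ∈ {-1, 0, 1}; ∂phi/∂v = -15v(v - 3)(v - 1)(v + 4) = 0 at v ∈ {-4, 0, 1, 3}.
The Hessian is diagonal: diag(phi_uu, phi_vv). Second derivatives: phi_uu(-1)=8, phi_uu(0)=-4, phi_uu(1)=8; phi_vv(-4)=2100, phi_vv(0)=-180, phi_vv(1)=150, phi_vv(3)=-630.
Local minima occur where both diagonal entries positive: (-1, -4), (-1, 1), (1, -4), (1, 1). Count: 4.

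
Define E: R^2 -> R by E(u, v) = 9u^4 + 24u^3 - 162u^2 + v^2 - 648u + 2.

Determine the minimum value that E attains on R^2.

-2023

E(u,v) separates as P(u) + Q(v) + 2, so its minimum is min P + min Q + 2.
P'(u) = 36(u - 3)(u + 2)(u + 3) vanishes at u ∈ {-3, -2, 3}; Q'(v) = 2v vanishes at v ∈ {0}.
Local minima of P (where P''>0): P(-3)=567, P(3)=-2025. Local minima of Q: Q(0)=0.
So the global minimum of E is P(3) + Q(0) + 2 = -2025 + 0 + 2 = -2023, attained at (3, 0).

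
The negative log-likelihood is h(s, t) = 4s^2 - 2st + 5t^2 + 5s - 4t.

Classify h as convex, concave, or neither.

h is quadratic, so its Hessian is the constant matrix H = [[8, -2], [-2, 10]].
det(H) = 76, tr(H) = 18.
det(H) > 0 and tr(H) > 0, so H is positive definite everywhere: convex.

convex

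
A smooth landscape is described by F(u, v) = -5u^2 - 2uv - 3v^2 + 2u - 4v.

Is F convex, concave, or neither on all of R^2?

concave

F is quadratic, so its Hessian is the constant matrix H = [[-10, -2], [-2, -6]].
det(H) = 56, tr(H) = -16.
det(H) > 0 and tr(H) < 0, so H is negative definite everywhere: concave.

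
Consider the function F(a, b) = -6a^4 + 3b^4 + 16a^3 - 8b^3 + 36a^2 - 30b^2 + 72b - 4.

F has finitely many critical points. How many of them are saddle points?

F separates as a function of a plus a function of b, so ∇F=0 decouples.
∂F/∂a = -24a(a - 3)(a + 1) = 0 at a ∈ {-1, 0, 3}; ∂F/∂b = 12(b - 3)(b - 1)(b + 2) = 0 at b ∈ {-2, 1, 3}.
The Hessian is diagonal: diag(F_aa, F_bb). Second derivatives: F_aa(-1)=-96, F_aa(0)=72, F_aa(3)=-288; F_bb(-2)=180, F_bb(1)=-72, F_bb(3)=120.
Saddle points occur where the two diagonal entries have opposite signs: (-1, -2), (-1, 3), (0, 1), (3, -2), (3, 3). Count: 5.

5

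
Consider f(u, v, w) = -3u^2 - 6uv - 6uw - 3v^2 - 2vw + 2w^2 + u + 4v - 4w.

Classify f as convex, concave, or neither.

neither

f is quadratic, so its Hessian is the constant matrix H = [[-6, -6, -6], [-6, -6, -2], [-6, -2, 4]].
Leading principal minors: -6, 0, 96.
Neither pattern holds ⇒ H is indefinite ⇒ neither convex nor concave.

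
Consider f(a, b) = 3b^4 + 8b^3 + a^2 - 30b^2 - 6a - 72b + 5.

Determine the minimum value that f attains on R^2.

f(a,b) separates as P(a) + Q(b) + 5, so its minimum is min P + min Q + 5.
P'(a) = 2a - 6 vanishes at a ∈ {3}; Q'(b) = 12(b - 2)(b + 1)(b + 3) vanishes at b ∈ {-3, -1, 2}.
Local minima of P (where P''>0): P(3)=-9. Local minima of Q: Q(-3)=-27, Q(2)=-152.
So the global minimum of f is P(3) + Q(2) + 5 = -9 − 152 + 5 = -156, attained at (3, 2).

-156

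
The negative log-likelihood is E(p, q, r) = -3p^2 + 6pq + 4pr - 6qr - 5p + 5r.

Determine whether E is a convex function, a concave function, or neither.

neither

E is quadratic, so its Hessian is the constant matrix H = [[-6, 6, 4], [6, 0, -6], [4, -6, 0]].
Leading principal minors: -6, -36, -72.
Neither pattern holds ⇒ H is indefinite ⇒ neither convex nor concave.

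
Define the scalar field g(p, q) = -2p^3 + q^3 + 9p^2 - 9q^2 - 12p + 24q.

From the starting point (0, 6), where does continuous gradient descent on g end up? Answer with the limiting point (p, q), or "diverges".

(1, 4)

g is separable, so gradient descent decouples: p follows -∂g/∂p, q follows -∂g/∂q.
∂g/∂p = -6(p - 2)(p - 1); at p=0 this is -12, so p increases.
∂g/∂q = 3(q - 4)(q - 2); at q=6 this is 24, so q decreases.
p converges to its nearest critical value 1 (a local min of the p-part); q converges to 4. The iterate converges to (1, 4).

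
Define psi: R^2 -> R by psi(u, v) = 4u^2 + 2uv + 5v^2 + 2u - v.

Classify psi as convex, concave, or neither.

psi is quadratic, so its Hessian is the constant matrix H = [[8, 2], [2, 10]].
det(H) = 76, tr(H) = 18.
det(H) > 0 and tr(H) > 0, so H is positive definite everywhere: convex.

convex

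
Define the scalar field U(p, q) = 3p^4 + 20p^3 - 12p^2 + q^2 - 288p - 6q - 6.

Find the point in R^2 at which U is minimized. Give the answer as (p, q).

U(p,q) separates as A(p) + B(q) − 6, so its minimum is min A + min B − 6.
A'(p) = 12(p - 2)(p + 3)(p + 4) vanishes at p ∈ {-4, -3, 2}; B'(q) = 2q - 6 vanishes at q ∈ {3}.
Local minima of A (where A''>0): A(-4)=448, A(2)=-416. Local minima of B: B(3)=-9.
So the global minimum of U is A(2) + B(3) − 6 = -416 − 9 − 6 = -431, attained at (2, 3).

(2, 3)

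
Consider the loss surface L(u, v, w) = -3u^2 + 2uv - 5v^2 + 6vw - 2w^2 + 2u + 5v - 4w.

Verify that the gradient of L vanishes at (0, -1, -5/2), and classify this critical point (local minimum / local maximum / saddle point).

local maximum

∇L = (-6u + 2v + 2, 2u - 10v + 6w + 5, 6v - 4w - 4); substituting (0, -1, -5/2) gives ∇L = (0, 0, 0), so (0, -1, -5/2) is indeed a critical point.
The Hessian is constant: H = [[-6, 2, 0], [2, -10, 6], [0, 6, -4]].
Leading principal minors: Δ₁ = -6, Δ₂ = 56, Δ₃ = -8.
The minors alternate sign starting negative (−, +, −), so H is negative definite: a local maximum.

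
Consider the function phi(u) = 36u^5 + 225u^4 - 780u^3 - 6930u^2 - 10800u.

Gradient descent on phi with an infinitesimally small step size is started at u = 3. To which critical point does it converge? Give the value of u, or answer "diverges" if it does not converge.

phi'(u) = 180(u - 4)(u + 1)(u + 3)(u + 5), so phi'(3) = -34560.
Gradient descent moves in the -phi' direction, i.e. u is increasing.
The nearest critical point in that direction is u = 4, where phi'' = 56700 > 0 (a local minimum). The iterate converges there.

4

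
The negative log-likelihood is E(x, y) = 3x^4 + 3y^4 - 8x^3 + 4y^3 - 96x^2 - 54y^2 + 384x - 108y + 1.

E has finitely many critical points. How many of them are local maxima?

E separates as a function of x plus a function of y, so ∇E=0 decouples.
∂E/∂x = 12(x - 4)(x - 2)(x + 4) = 0 at x ∈ {-4, 2, 4}; ∂E/∂y = 12(y - 3)(y + 1)(y + 3) = 0 at y ∈ {-3, -1, 3}.
The Hessian is diagonal: diag(E_xx, E_yy). Second derivatives: E_xx(-4)=576, E_xx(2)=-144, E_xx(4)=192; E_yy(-3)=144, E_yy(-1)=-96, E_yy(3)=288.
Local maxima occur where both diagonal entries negative: (2, -1). Count: 1.

1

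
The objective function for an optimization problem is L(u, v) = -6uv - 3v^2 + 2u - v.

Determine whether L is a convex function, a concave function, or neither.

neither

L is quadratic, so its Hessian is the constant matrix H = [[0, -6], [-6, -6]].
det(H) = -36, tr(H) = -6.
det(H) < 0, so H is indefinite: neither convex nor concave.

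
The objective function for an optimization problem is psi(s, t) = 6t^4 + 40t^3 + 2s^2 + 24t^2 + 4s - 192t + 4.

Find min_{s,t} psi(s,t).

-120

psi(s,t) separates as P(s) + Q(t) + 4, so its minimum is min P + min Q + 4.
P'(s) = 4s + 4 vanishes at s ∈ {-1}; Q'(t) = 24(t - 1)(t + 2)(t + 4) vanishes at t ∈ {-4, -2, 1}.
Local minima of P (where P''>0): P(-1)=-2. Local minima of Q: Q(-4)=128, Q(1)=-122.
So the global minimum of psi is P(-1) + Q(1) + 4 = -2 − 122 + 4 = -120, attained at (-1, 1).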